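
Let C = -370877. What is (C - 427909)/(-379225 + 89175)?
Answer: 399393/145025 ≈ 2.7540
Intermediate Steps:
(C - 427909)/(-379225 + 89175) = (-370877 - 427909)/(-379225 + 89175) = -798786/(-290050) = -798786*(-1/290050) = 399393/145025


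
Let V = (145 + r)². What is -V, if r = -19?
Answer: -15876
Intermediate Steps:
V = 15876 (V = (145 - 19)² = 126² = 15876)
-V = -1*15876 = -15876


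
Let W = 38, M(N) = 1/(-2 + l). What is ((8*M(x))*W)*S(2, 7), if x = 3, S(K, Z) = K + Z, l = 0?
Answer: -1368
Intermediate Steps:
M(N) = -1/2 (M(N) = 1/(-2 + 0) = 1/(-2) = -1/2)
((8*M(x))*W)*S(2, 7) = ((8*(-1/2))*38)*(2 + 7) = -4*38*9 = -152*9 = -1368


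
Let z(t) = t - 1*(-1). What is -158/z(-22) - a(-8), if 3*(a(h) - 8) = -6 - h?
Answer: -8/7 ≈ -1.1429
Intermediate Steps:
z(t) = 1 + t (z(t) = t + 1 = 1 + t)
a(h) = 6 - h/3 (a(h) = 8 + (-6 - h)/3 = 8 + (-2 - h/3) = 6 - h/3)
-158/z(-22) - a(-8) = -158/(1 - 22) - (6 - ⅓*(-8)) = -158/(-21) - (6 + 8/3) = -158*(-1/21) - 1*26/3 = 158/21 - 26/3 = -8/7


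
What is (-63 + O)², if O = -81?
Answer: 20736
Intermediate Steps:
(-63 + O)² = (-63 - 81)² = (-144)² = 20736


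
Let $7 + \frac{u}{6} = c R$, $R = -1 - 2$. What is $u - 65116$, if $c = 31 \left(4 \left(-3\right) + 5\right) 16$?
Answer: $-2662$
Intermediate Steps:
$c = -3472$ ($c = 31 \left(-12 + 5\right) 16 = 31 \left(-7\right) 16 = \left(-217\right) 16 = -3472$)
$R = -3$
$u = 62454$ ($u = -42 + 6 \left(\left(-3472\right) \left(-3\right)\right) = -42 + 6 \cdot 10416 = -42 + 62496 = 62454$)
$u - 65116 = 62454 - 65116 = -2662$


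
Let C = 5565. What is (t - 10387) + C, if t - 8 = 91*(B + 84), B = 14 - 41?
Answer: 373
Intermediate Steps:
B = -27
t = 5195 (t = 8 + 91*(-27 + 84) = 8 + 91*57 = 8 + 5187 = 5195)
(t - 10387) + C = (5195 - 10387) + 5565 = -5192 + 5565 = 373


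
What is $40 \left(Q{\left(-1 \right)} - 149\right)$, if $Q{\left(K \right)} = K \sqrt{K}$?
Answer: $-5960 - 40 i \approx -5960.0 - 40.0 i$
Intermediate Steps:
$Q{\left(K \right)} = K^{\frac{3}{2}}$
$40 \left(Q{\left(-1 \right)} - 149\right) = 40 \left(\left(-1\right)^{\frac{3}{2}} - 149\right) = 40 \left(- i - 149\right) = 40 \left(-149 - i\right) = -5960 - 40 i$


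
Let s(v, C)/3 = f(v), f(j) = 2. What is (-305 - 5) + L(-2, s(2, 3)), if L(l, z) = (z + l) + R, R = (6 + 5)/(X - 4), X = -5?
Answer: -2765/9 ≈ -307.22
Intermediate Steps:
s(v, C) = 6 (s(v, C) = 3*2 = 6)
R = -11/9 (R = (6 + 5)/(-5 - 4) = 11/(-9) = 11*(-⅑) = -11/9 ≈ -1.2222)
L(l, z) = -11/9 + l + z (L(l, z) = (z + l) - 11/9 = (l + z) - 11/9 = -11/9 + l + z)
(-305 - 5) + L(-2, s(2, 3)) = (-305 - 5) + (-11/9 - 2 + 6) = -310 + 25/9 = -2765/9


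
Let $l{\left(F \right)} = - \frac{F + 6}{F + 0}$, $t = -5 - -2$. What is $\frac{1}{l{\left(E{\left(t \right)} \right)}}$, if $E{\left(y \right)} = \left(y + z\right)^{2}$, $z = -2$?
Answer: $- \frac{25}{31} \approx -0.80645$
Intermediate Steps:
$t = -3$ ($t = -5 + 2 = -3$)
$E{\left(y \right)} = \left(-2 + y\right)^{2}$ ($E{\left(y \right)} = \left(y - 2\right)^{2} = \left(-2 + y\right)^{2}$)
$l{\left(F \right)} = - \frac{6 + F}{F}$
$\frac{1}{l{\left(E{\left(t \right)} \right)}} = \frac{1}{\frac{1}{\left(-2 - 3\right)^{2}} \left(-6 - \left(-2 - 3\right)^{2}\right)} = \frac{1}{\frac{1}{\left(-5\right)^{2}} \left(-6 - \left(-5\right)^{2}\right)} = \frac{1}{\frac{1}{25} \left(-6 - 25\right)} = \frac{1}{\frac{1}{25} \left(-31\right)} = \frac{1}{- \frac{31}{25}} = - \frac{25}{31}$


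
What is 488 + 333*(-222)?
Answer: -73438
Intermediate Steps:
488 + 333*(-222) = 488 - 73926 = -73438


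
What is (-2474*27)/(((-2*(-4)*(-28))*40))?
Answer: 33399/4480 ≈ 7.4551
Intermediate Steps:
(-2474*27)/(((-2*(-4)*(-28))*40)) = -66798/((8*(-28))*40) = -66798/((-224*40)) = -66798/(-8960) = -66798*(-1/8960) = 33399/4480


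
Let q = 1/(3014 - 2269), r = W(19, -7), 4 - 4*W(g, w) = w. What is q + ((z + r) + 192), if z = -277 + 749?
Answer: 1986919/2980 ≈ 666.75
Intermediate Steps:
W(g, w) = 1 - w/4
r = 11/4 (r = 1 - ¼*(-7) = 1 + 7/4 = 11/4 ≈ 2.7500)
z = 472
q = 1/745 ≈ 0.0013423
q + ((z + r) + 192) = 1/745 + ((472 + 11/4) + 192) = 1/745 + (1899/4 + 192) = 1/745 + 2667/4 = 1986919/2980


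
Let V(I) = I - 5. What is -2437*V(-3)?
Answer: 19496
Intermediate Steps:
V(I) = -5 + I
-2437*V(-3) = -2437*(-5 - 3) = -2437*(-8) = 19496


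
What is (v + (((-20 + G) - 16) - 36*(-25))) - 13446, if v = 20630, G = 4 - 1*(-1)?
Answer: 8053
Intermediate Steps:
G = 5 (G = 4 + 1 = 5)
(v + (((-20 + G) - 16) - 36*(-25))) - 13446 = (20630 + (((-20 + 5) - 16) - 36*(-25))) - 13446 = (20630 + ((-15 - 16) + 900)) - 13446 = (20630 + (-31 + 900)) - 13446 = (20630 + 869) - 13446 = 21499 - 13446 = 8053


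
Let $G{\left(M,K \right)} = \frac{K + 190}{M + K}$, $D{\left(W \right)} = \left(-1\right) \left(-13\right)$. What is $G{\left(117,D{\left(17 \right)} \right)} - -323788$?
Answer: $\frac{42092643}{130} \approx 3.2379 \cdot 10^{5}$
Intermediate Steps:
$D{\left(W \right)} = 13$
$G{\left(M,K \right)} = \frac{190 + K}{K + M}$
$G{\left(117,D{\left(17 \right)} \right)} - -323788 = \frac{190 + 13}{13 + 117} - -323788 = \frac{1}{130} \cdot 203 + 323788 = \frac{203}{130} + 323788 = \frac{42092643}{130}$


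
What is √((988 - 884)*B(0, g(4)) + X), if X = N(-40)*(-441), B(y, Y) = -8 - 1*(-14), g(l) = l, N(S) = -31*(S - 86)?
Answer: I*√1721922 ≈ 1312.2*I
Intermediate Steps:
N(S) = 2666 - 31*S (N(S) = -31*(-86 + S) = 2666 - 31*S)
B(y, Y) = 6 (B(y, Y) = -8 + 14 = 6)
X = -1722546 (X = (2666 - 31*(-40))*(-441) = (2666 + 1240)*(-441) = 3906*(-441) = -1722546)
√((988 - 884)*B(0, g(4)) + X) = √((988 - 884)*6 - 1722546) = √(104*6 - 1722546) = √(624 - 1722546) = √(-1721922) = I*√1721922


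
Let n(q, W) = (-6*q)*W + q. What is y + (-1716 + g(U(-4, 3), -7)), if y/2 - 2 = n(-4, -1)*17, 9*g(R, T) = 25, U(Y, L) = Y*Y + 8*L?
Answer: -23951/9 ≈ -2661.2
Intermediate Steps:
U(Y, L) = Y² + 8*L
n(q, W) = q - 6*W*q (n(q, W) = -6*W*q + q = q - 6*W*q)
g(R, T) = 25/9 (g(R, T) = (⅑)*25 = 25/9)
y = -948 (y = 4 + 2*(-4*(1 - 6*(-1))*17) = 4 + 2*(-4*(1 + 6)*17) = 4 + 2*(-4*7*17) = 4 + 2*(-28*17) = 4 + 2*(-476) = 4 - 952 = -948)
y + (-1716 + g(U(-4, 3), -7)) = -948 + (-1716 + 25/9) = -948 - 15419/9 = -23951/9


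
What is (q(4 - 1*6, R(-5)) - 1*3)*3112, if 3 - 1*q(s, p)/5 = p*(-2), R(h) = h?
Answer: -118256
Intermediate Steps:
q(s, p) = 15 + 10*p (q(s, p) = 15 - 5*p*(-2) = 15 - (-10)*p = 15 + 10*p)
(q(4 - 1*6, R(-5)) - 1*3)*3112 = ((15 + 10*(-5)) - 1*3)*3112 = ((15 - 50) - 3)*3112 = (-35 - 3)*3112 = -38*3112 = -118256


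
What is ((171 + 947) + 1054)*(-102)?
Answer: -221544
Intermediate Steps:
((171 + 947) + 1054)*(-102) = (1118 + 1054)*(-102) = 2172*(-102) = -221544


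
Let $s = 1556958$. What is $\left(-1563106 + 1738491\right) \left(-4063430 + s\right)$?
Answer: $-439597591720$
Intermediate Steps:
$\left(-1563106 + 1738491\right) \left(-4063430 + s\right) = \left(-1563106 + 1738491\right) \left(-4063430 + 1556958\right) = 175385 \left(-2506472\right) = -439597591720$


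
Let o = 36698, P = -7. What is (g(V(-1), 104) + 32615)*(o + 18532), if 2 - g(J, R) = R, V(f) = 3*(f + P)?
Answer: 1795692990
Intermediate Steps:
V(f) = -21 + 3*f (V(f) = 3*(f - 7) = 3*(-7 + f) = -21 + 3*f)
g(J, R) = 2 - R
(g(V(-1), 104) + 32615)*(o + 18532) = ((2 - 1*104) + 32615)*(36698 + 18532) = ((2 - 104) + 32615)*55230 = (-102 + 32615)*55230 = 32513*55230 = 1795692990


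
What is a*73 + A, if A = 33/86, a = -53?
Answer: -332701/86 ≈ -3868.6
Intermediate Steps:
A = 33/86 (A = 33*(1/86) = 33/86 ≈ 0.38372)
a*73 + A = -53*73 + 33/86 = -3869 + 33/86 = -332701/86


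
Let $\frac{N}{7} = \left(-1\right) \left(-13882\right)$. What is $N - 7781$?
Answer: $89393$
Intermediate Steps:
$N = 97174$ ($N = 7 \left(\left(-1\right) \left(-13882\right)\right) = 7 \cdot 13882 = 97174$)
$N - 7781 = 97174 - 7781 = 89393$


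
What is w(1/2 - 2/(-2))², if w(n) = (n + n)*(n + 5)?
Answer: 1521/4 ≈ 380.25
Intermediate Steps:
w(n) = 2*n*(5 + n) (w(n) = (2*n)*(5 + n) = 2*n*(5 + n))
w(1/2 - 2/(-2))² = (2*(1/2 - 2/(-2))*(5 + (1/2 - 2/(-2))))² = (2*(1*(½) - 2*(-½))*(5 + (1*(½) - 2*(-½))))² = (2*(½ + 1)*(5 + (½ + 1)))² = (2*(3/2)*(5 + 3/2))² = (2*(3/2)*(13/2))² = (39/2)² = 1521/4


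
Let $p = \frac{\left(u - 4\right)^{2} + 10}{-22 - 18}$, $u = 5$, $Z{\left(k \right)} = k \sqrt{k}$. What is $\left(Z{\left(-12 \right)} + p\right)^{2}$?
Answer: $- \frac{2764679}{1600} + \frac{66 i \sqrt{3}}{5} \approx -1727.9 + 22.863 i$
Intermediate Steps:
$Z{\left(k \right)} = k^{\frac{3}{2}}$
$p = - \frac{11}{40}$ ($p = \frac{\left(5 - 4\right)^{2} + 10}{-22 - 18} = \frac{1^{2} + 10}{-40} = \left(1 + 10\right) \left(- \frac{1}{40}\right) = 11 \left(- \frac{1}{40}\right) = - \frac{11}{40} \approx -0.275$)
$\left(Z{\left(-12 \right)} + p\right)^{2} = \left(\left(-12\right)^{\frac{3}{2}} - \frac{11}{40}\right)^{2} = \left(- 24 i \sqrt{3} - \frac{11}{40}\right)^{2} = \left(- \frac{11}{40} - 24 i \sqrt{3}\right)^{2}$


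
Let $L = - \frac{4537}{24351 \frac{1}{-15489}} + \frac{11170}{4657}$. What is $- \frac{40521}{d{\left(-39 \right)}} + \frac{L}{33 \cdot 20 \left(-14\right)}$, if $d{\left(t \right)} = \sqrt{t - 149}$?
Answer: $- \frac{15596958251}{49897147080} + \frac{40521 i \sqrt{47}}{94} \approx -0.31258 + 2955.3 i$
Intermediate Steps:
$d{\left(t \right)} = \sqrt{-149 + t}$
$L = \frac{109178707757}{37800869}$ ($L = - \frac{4537}{24351 \left(- \frac{1}{15489}\right)} + 11170 \cdot \frac{1}{4657} = - \frac{4537}{- \frac{8117}{5163}} + \frac{11170}{4657} = \left(-4537\right) \left(- \frac{5163}{8117}\right) + \frac{11170}{4657} = \frac{23424531}{8117} + \frac{11170}{4657} = \frac{109178707757}{37800869} \approx 2888.3$)
$- \frac{40521}{d{\left(-39 \right)}} + \frac{L}{33 \cdot 20 \left(-14\right)} = - \frac{40521}{\sqrt{-149 - 39}} + \frac{109178707757}{37800869 \cdot 33 \cdot 20 \left(-14\right)} = - \frac{40521}{\sqrt{-188}} + \frac{109178707757}{37800869 \cdot 660 \left(-14\right)} = - \frac{40521}{2 i \sqrt{47}} + \frac{109178707757}{37800869 \left(-9240\right)} = - 40521 \left(- \frac{i \sqrt{47}}{94}\right) + \frac{109178707757}{37800869} \left(- \frac{1}{9240}\right) = \frac{40521 i \sqrt{47}}{94} - \frac{15596958251}{49897147080} = - \frac{15596958251}{49897147080} + \frac{40521 i \sqrt{47}}{94}$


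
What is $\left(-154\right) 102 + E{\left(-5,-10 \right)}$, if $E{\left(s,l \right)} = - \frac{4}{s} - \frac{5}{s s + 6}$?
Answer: $- \frac{2434641}{155} \approx -15707.0$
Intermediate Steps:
$E{\left(s,l \right)} = - \frac{5}{6 + s^{2}} - \frac{4}{s}$ ($E{\left(s,l \right)} = - \frac{4}{s} - \frac{5}{s^{2} + 6} = - \frac{4}{s} - \frac{5}{6 + s^{2}} = - \frac{5}{6 + s^{2}} - \frac{4}{s}$)
$\left(-154\right) 102 + E{\left(-5,-10 \right)} = \left(-154\right) 102 + \frac{-24 - -25 - 4 \left(-5\right)^{2}}{\left(-5\right) \left(6 + \left(-5\right)^{2}\right)} = -15708 - \frac{-24 + 25 - 100}{5 \left(6 + 25\right)} = -15708 - \frac{-24 + 25 - 100}{5 \cdot 31} = -15708 - \frac{1}{155} \left(-99\right) = -15708 + \frac{99}{155} = - \frac{2434641}{155}$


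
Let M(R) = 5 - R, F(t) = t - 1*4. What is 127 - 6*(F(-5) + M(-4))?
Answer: 127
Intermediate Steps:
F(t) = -4 + t (F(t) = t - 4 = -4 + t)
127 - 6*(F(-5) + M(-4)) = 127 - 6*((-4 - 5) + (5 - 1*(-4))) = 127 - 6*(-9 + (5 + 4)) = 127 - 6*(-9 + 9) = 127 - 6*0 = 127 + 0 = 127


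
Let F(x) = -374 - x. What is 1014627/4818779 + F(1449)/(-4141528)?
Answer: 4210890764173/19957108154312 ≈ 0.21100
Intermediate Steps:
1014627/4818779 + F(1449)/(-4141528) = 1014627/4818779 + (-374 - 1*1449)/(-4141528) = 1014627*(1/4818779) + (-374 - 1449)*(-1/4141528) = 1014627/4818779 - 1823*(-1/4141528) = 1014627/4818779 + 1823/4141528 = 4210890764173/19957108154312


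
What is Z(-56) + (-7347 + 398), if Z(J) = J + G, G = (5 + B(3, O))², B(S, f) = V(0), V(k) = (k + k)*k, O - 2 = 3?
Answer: -6980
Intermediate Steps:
O = 5 (O = 2 + 3 = 5)
V(k) = 2*k² (V(k) = (2*k)*k = 2*k²)
B(S, f) = 0 (B(S, f) = 2*0² = 2*0 = 0)
G = 25 (G = (5 + 0)² = 5² = 25)
Z(J) = 25 + J (Z(J) = J + 25 = 25 + J)
Z(-56) + (-7347 + 398) = (25 - 56) + (-7347 + 398) = -31 - 6949 = -6980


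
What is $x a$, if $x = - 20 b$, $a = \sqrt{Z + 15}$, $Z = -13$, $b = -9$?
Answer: $180 \sqrt{2} \approx 254.56$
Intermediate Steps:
$a = \sqrt{2}$ ($a = \sqrt{-13 + 15} = \sqrt{2} \approx 1.4142$)
$x = 180$ ($x = \left(-20\right) \left(-9\right) = 180$)
$x a = 180 \sqrt{2}$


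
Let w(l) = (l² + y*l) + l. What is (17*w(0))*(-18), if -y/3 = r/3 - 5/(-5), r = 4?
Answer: 0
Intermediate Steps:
y = -7 (y = -3*(4/3 - 5/(-5)) = -3*(4*(⅓) - 5*(-⅕)) = -3*(4/3 + 1) = -3*7/3 = -7)
w(l) = l² - 6*l (w(l) = (l² - 7*l) + l = l² - 6*l)
(17*w(0))*(-18) = (17*(0*(-6 + 0)))*(-18) = (17*(0*(-6)))*(-18) = (17*0)*(-18) = 0*(-18) = 0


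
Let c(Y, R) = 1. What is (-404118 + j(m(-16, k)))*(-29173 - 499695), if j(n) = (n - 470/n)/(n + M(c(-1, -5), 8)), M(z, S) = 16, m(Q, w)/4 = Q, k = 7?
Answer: 82070190405395/384 ≈ 2.1372e+11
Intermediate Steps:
m(Q, w) = 4*Q
j(n) = (n - 470/n)/(16 + n) (j(n) = (n - 470/n)/(n + 16) = (n - 470/n)/(16 + n))
(-404118 + j(m(-16, k)))*(-29173 - 499695) = (-404118 + (-470 + (4*(-16))²)/(((4*(-16)))*(16 + 4*(-16))))*(-29173 - 499695) = (-404118 + (-470 + (-64)²)/((-64)*(16 - 64)))*(-528868) = (-404118 - 1/64*(-470 + 4096)/(-48))*(-528868) = (-404118 - 1/64*(-1/48)*3626)*(-528868) = (-404118 + 1813/1536)*(-528868) = -620723435/1536*(-528868) = 82070190405395/384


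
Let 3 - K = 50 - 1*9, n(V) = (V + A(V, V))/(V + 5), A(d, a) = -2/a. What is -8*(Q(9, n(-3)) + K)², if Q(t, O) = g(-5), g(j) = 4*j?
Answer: -26912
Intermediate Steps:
n(V) = (V - 2/V)/(5 + V) (n(V) = (V - 2/V)/(V + 5) = (V - 2/V)/(5 + V))
Q(t, O) = -20 (Q(t, O) = 4*(-5) = -20)
K = -38 (K = 3 - (50 - 1*9) = 3 - (50 - 9) = 3 - 1*41 = 3 - 41 = -38)
-8*(Q(9, n(-3)) + K)² = -8*(-20 - 38)² = -8*(-58)² = -8*3364 = -26912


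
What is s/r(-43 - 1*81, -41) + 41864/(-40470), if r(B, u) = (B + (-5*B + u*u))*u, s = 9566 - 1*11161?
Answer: -1836052699/1806115395 ≈ -1.0166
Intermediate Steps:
s = -1595 (s = 9566 - 11161 = -1595)
r(B, u) = u*(u² - 4*B) (r(B, u) = (B + (-5*B + u²))*u = (B + (u² - 5*B))*u = (u² - 4*B)*u = u*(u² - 4*B))
s/r(-43 - 1*81, -41) + 41864/(-40470) = -1595*(-1/(41*((-41)² - 4*(-43 - 1*81)))) + 41864/(-40470) = -1595*(-1/(41*(1681 - 4*(-43 - 81)))) + 41864*(-1/40470) = -1595*(-1/(41*(1681 - 4*(-124)))) - 20932/20235 = -1595*(-1/(41*(1681 + 496))) - 20932/20235 = -1595/((-41*2177)) - 20932/20235 = -1595/(-89257) - 20932/20235 = -1595*(-1/89257) - 20932/20235 = 1595/89257 - 20932/20235 = -1836052699/1806115395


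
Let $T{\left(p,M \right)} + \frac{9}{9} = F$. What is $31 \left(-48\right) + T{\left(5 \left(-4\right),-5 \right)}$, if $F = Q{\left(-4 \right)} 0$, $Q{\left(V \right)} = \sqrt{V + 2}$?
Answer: $-1489$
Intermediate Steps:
$Q{\left(V \right)} = \sqrt{2 + V}$
$F = 0$ ($F = \sqrt{2 - 4} \cdot 0 = \sqrt{-2} \cdot 0 = i \sqrt{2} \cdot 0 = 0$)
$T{\left(p,M \right)} = -1$ ($T{\left(p,M \right)} = -1 + 0 = -1$)
$31 \left(-48\right) + T{\left(5 \left(-4\right),-5 \right)} = 31 \left(-48\right) - 1 = -1488 - 1 = -1489$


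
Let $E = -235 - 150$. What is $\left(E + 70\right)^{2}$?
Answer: $99225$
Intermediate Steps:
$E = -385$
$\left(E + 70\right)^{2} = \left(-385 + 70\right)^{2} = \left(-315\right)^{2} = 99225$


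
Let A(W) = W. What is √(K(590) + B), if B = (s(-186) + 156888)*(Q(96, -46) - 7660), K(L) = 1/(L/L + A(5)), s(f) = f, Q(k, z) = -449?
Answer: I*√45745074642/6 ≈ 35647.0*I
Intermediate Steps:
K(L) = ⅙ (K(L) = 1/(L/L + 5) = 1/(1 + 5) = 1/6 = ⅙)
B = -1270696518 (B = (-186 + 156888)*(-449 - 7660) = 156702*(-8109) = -1270696518)
√(K(590) + B) = √(⅙ - 1270696518) = √(-7624179107/6) = I*√45745074642/6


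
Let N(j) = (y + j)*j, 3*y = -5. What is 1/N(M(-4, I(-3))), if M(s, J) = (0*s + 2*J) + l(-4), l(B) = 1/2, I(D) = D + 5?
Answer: 4/51 ≈ 0.078431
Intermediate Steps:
y = -5/3 (y = (1/3)*(-5) = -5/3 ≈ -1.6667)
I(D) = 5 + D
l(B) = 1/2
M(s, J) = 1/2 + 2*J (M(s, J) = (0*s + 2*J) + 1/2 = (0 + 2*J) + 1/2 = 2*J + 1/2 = 1/2 + 2*J)
N(j) = j*(-5/3 + j) (N(j) = (-5/3 + j)*j = j*(-5/3 + j))
1/N(M(-4, I(-3))) = 1/((1/2 + 2*(5 - 3))*(-5 + 3*(1/2 + 2*(5 - 3)))/3) = 1/((1/2 + 2*2)*(-5 + 3*(1/2 + 2*2))/3) = 1/((1/2 + 4)*(-5 + 3*(1/2 + 4))/3) = 1/((1/3)*(9/2)*(-5 + 3*(9/2))) = 1/((1/3)*(9/2)*(-5 + 27/2)) = 1/((1/3)*(9/2)*(17/2)) = 1/(51/4) = 4/51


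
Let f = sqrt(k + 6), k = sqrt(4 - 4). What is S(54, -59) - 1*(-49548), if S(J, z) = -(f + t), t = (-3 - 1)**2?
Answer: 49532 - sqrt(6) ≈ 49530.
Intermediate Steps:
k = 0 (k = sqrt(0) = 0)
f = sqrt(6) (f = sqrt(0 + 6) = sqrt(6) ≈ 2.4495)
t = 16 (t = (-4)**2 = 16)
S(J, z) = -16 - sqrt(6) (S(J, z) = -(sqrt(6) + 16) = -(16 + sqrt(6)) = -16 - sqrt(6))
S(54, -59) - 1*(-49548) = (-16 - sqrt(6)) - 1*(-49548) = (-16 - sqrt(6)) + 49548 = 49532 - sqrt(6)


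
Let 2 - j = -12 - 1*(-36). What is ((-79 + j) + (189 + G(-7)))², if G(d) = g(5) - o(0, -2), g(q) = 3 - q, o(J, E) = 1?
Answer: 7225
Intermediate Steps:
j = -22 (j = 2 - (-12 - 1*(-36)) = 2 - (-12 + 36) = 2 - 1*24 = 2 - 24 = -22)
G(d) = -3 (G(d) = (3 - 1*5) - 1*1 = (3 - 5) - 1 = -2 - 1 = -3)
((-79 + j) + (189 + G(-7)))² = ((-79 - 22) + (189 - 3))² = (-101 + 186)² = 85² = 7225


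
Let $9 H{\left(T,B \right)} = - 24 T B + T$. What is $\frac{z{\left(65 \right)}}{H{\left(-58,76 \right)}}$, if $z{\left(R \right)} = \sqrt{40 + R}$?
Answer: $\frac{9 \sqrt{105}}{105734} \approx 0.00087221$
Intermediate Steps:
$H{\left(T,B \right)} = \frac{T}{9} - \frac{8 B T}{3}$ ($H{\left(T,B \right)} = \frac{- 24 T B + T}{9} = \frac{- 24 B T + T}{9} = \frac{T - 24 B T}{9} = \frac{T}{9} - \frac{8 B T}{3}$)
$\frac{z{\left(65 \right)}}{H{\left(-58,76 \right)}} = \frac{\sqrt{40 + 65}}{\frac{1}{9} \left(-58\right) \left(1 - 1824\right)} = \frac{\sqrt{105}}{\frac{1}{9} \left(-58\right) \left(1 - 1824\right)} = \frac{\sqrt{105}}{\frac{1}{9} \left(-58\right) \left(-1823\right)} = \frac{\sqrt{105}}{\frac{105734}{9}} = \sqrt{105} \cdot \frac{9}{105734} = \frac{9 \sqrt{105}}{105734}$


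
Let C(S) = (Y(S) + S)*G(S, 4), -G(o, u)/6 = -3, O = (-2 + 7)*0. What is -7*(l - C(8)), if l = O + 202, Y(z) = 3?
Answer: -28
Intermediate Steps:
O = 0 (O = 5*0 = 0)
G(o, u) = 18 (G(o, u) = -6*(-3) = 18)
C(S) = 54 + 18*S (C(S) = (3 + S)*18 = 54 + 18*S)
l = 202 (l = 0 + 202 = 202)
-7*(l - C(8)) = -7*(202 - (54 + 18*8)) = -7*(202 - (54 + 144)) = -7*(202 - 1*198) = -7*(202 - 198) = -7*4 = -28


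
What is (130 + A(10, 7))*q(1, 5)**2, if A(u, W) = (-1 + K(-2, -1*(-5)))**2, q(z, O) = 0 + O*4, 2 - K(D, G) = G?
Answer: 58400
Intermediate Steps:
K(D, G) = 2 - G
q(z, O) = 4*O (q(z, O) = 0 + 4*O = 4*O)
A(u, W) = 16 (A(u, W) = (-1 + (2 - (-1)*(-5)))**2 = (-1 + (2 - 1*5))**2 = (-1 + (2 - 5))**2 = (-1 - 3)**2 = (-4)**2 = 16)
(130 + A(10, 7))*q(1, 5)**2 = (130 + 16)*(4*5)**2 = 146*20**2 = 146*400 = 58400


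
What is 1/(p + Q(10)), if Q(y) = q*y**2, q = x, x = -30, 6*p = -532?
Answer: -3/9266 ≈ -0.00032376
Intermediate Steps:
p = -266/3 (p = (1/6)*(-532) = -266/3 ≈ -88.667)
q = -30
Q(y) = -30*y**2
1/(p + Q(10)) = 1/(-266/3 - 30*10**2) = 1/(-266/3 - 30*100) = 1/(-266/3 - 3000) = 1/(-9266/3) = -3/9266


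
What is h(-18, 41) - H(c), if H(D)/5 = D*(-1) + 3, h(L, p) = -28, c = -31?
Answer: -198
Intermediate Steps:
H(D) = 15 - 5*D (H(D) = 5*(D*(-1) + 3) = 5*(-D + 3) = 5*(3 - D) = 15 - 5*D)
h(-18, 41) - H(c) = -28 - (15 - 5*(-31)) = -28 - (15 + 155) = -28 - 1*170 = -28 - 170 = -198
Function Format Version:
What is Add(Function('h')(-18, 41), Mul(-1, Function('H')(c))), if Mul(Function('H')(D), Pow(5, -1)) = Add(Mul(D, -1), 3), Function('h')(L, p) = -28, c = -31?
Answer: -198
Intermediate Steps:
Function('H')(D) = Add(15, Mul(-5, D)) (Function('H')(D) = Mul(5, Add(Mul(D, -1), 3)) = Mul(5, Add(Mul(-1, D), 3)) = Mul(5, Add(3, Mul(-1, D))) = Add(15, Mul(-5, D)))
Add(Function('h')(-18, 41), Mul(-1, Function('H')(c))) = Add(-28, Mul(-1, Add(15, Mul(-5, -31)))) = Add(-28, Mul(-1, Add(15, 155))) = Add(-28, Mul(-1, 170)) = Add(-28, -170) = -198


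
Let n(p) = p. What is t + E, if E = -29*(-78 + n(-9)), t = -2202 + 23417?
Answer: 23738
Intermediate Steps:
t = 21215
E = 2523 (E = -29*(-78 - 9) = -29*(-87) = 2523)
t + E = 21215 + 2523 = 23738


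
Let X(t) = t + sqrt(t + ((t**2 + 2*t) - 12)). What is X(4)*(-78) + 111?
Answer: -513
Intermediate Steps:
X(t) = t + sqrt(-12 + t**2 + 3*t) (X(t) = t + sqrt(t + (-12 + t**2 + 2*t)) = t + sqrt(-12 + t**2 + 3*t))
X(4)*(-78) + 111 = (4 + sqrt(-12 + 4**2 + 3*4))*(-78) + 111 = (4 + sqrt(-12 + 16 + 12))*(-78) + 111 = (4 + sqrt(16))*(-78) + 111 = (4 + 4)*(-78) + 111 = 8*(-78) + 111 = -624 + 111 = -513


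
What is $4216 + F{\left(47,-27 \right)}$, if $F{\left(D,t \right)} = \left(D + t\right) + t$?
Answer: $4209$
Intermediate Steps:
$F{\left(D,t \right)} = D + 2 t$
$4216 + F{\left(47,-27 \right)} = 4216 + \left(47 + 2 \left(-27\right)\right) = 4216 + \left(47 - 54\right) = 4216 - 7 = 4209$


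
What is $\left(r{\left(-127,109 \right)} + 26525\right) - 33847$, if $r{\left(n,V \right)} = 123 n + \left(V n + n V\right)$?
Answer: $-50629$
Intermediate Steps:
$r{\left(n,V \right)} = 123 n + 2 V n$ ($r{\left(n,V \right)} = 123 n + \left(V n + V n\right) = 123 n + 2 V n$)
$\left(r{\left(-127,109 \right)} + 26525\right) - 33847 = \left(- 127 \left(123 + 2 \cdot 109\right) + 26525\right) - 33847 = \left(- 127 \left(123 + 218\right) + 26525\right) - 33847 = \left(\left(-127\right) 341 + 26525\right) - 33847 = \left(-43307 + 26525\right) - 33847 = -16782 - 33847 = -50629$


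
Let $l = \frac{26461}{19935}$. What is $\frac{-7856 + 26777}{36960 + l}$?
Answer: $\frac{377190135}{736824061} \approx 0.51191$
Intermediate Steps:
$l = \frac{26461}{19935}$ ($l = 26461 \cdot \frac{1}{19935} = \frac{26461}{19935} \approx 1.3274$)
$\frac{-7856 + 26777}{36960 + l} = \frac{-7856 + 26777}{36960 + \frac{26461}{19935}} = \frac{18921}{\frac{736824061}{19935}} = 18921 \cdot \frac{19935}{736824061} = \frac{377190135}{736824061}$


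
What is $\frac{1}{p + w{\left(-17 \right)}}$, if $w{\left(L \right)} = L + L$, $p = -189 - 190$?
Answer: $- \frac{1}{413} \approx -0.0024213$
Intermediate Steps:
$p = -379$
$w{\left(L \right)} = 2 L$
$\frac{1}{p + w{\left(-17 \right)}} = \frac{1}{-379 + 2 \left(-17\right)} = \frac{1}{-379 - 34} = \frac{1}{-413} = - \frac{1}{413}$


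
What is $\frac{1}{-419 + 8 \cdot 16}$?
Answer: $- \frac{1}{291} \approx -0.0034364$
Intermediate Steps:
$\frac{1}{-419 + 8 \cdot 16} = \frac{1}{-419 + 128} = \frac{1}{-291} = - \frac{1}{291}$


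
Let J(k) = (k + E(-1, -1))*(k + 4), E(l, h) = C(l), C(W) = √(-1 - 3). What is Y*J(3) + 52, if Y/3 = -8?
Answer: -452 - 336*I ≈ -452.0 - 336.0*I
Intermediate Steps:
Y = -24 (Y = 3*(-8) = -24)
C(W) = 2*I (C(W) = √(-4) = 2*I)
E(l, h) = 2*I
J(k) = (4 + k)*(k + 2*I) (J(k) = (k + 2*I)*(k + 4) = (k + 2*I)*(4 + k) = (4 + k)*(k + 2*I))
Y*J(3) + 52 = -24*(3² + 8*I + 2*3*(2 + I)) + 52 = -24*(9 + 8*I + (12 + 6*I)) + 52 = -24*(21 + 14*I) + 52 = (-504 - 336*I) + 52 = -452 - 336*I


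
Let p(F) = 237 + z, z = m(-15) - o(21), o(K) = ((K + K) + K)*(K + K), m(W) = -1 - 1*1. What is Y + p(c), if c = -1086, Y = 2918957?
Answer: 2916546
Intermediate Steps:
m(W) = -2 (m(W) = -1 - 1 = -2)
o(K) = 6*K² (o(K) = (2*K + K)*(2*K) = (3*K)*(2*K) = 6*K²)
z = -2648 (z = -2 - 6*21² = -2 - 6*441 = -2 - 1*2646 = -2 - 2646 = -2648)
p(F) = -2411 (p(F) = 237 - 2648 = -2411)
Y + p(c) = 2918957 - 2411 = 2916546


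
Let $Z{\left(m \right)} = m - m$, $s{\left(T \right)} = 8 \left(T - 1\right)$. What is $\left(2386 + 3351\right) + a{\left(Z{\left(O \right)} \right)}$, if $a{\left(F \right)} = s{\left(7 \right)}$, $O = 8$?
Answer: $5785$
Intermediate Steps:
$s{\left(T \right)} = -8 + 8 T$ ($s{\left(T \right)} = 8 \left(-1 + T\right) = -8 + 8 T$)
$Z{\left(m \right)} = 0$
$a{\left(F \right)} = 48$ ($a{\left(F \right)} = -8 + 8 \cdot 7 = -8 + 56 = 48$)
$\left(2386 + 3351\right) + a{\left(Z{\left(O \right)} \right)} = \left(2386 + 3351\right) + 48 = 5737 + 48 = 5785$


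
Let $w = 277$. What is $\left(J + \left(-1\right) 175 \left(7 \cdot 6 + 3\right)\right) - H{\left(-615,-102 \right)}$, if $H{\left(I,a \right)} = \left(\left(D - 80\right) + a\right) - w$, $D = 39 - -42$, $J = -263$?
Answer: $-7760$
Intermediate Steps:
$D = 81$ ($D = 39 + 42 = 81$)
$H{\left(I,a \right)} = -276 + a$ ($H{\left(I,a \right)} = \left(\left(81 - 80\right) + a\right) - 277 = \left(1 + a\right) - 277 = -276 + a$)
$\left(J + \left(-1\right) 175 \left(7 \cdot 6 + 3\right)\right) - H{\left(-615,-102 \right)} = \left(-263 + \left(-1\right) 175 \left(7 \cdot 6 + 3\right)\right) - \left(-276 - 102\right) = \left(-263 - 175 \left(42 + 3\right)\right) - -378 = \left(-263 - 7875\right) + 378 = -8138 + 378 = -7760$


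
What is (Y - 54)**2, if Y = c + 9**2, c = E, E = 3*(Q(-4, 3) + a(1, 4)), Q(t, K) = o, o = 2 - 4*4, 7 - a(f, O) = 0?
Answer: 36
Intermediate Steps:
a(f, O) = 7 (a(f, O) = 7 - 1*0 = 7 + 0 = 7)
o = -14 (o = 2 - 16 = -14)
Q(t, K) = -14
E = -21 (E = 3*(-14 + 7) = 3*(-7) = -21)
c = -21
Y = 60 (Y = -21 + 9**2 = -21 + 81 = 60)
(Y - 54)**2 = (60 - 54)**2 = 6**2 = 36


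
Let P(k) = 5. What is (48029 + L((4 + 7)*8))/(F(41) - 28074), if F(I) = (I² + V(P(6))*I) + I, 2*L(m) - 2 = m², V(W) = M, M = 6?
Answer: -25951/13053 ≈ -1.9881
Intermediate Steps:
V(W) = 6
L(m) = 1 + m²/2
F(I) = I² + 7*I (F(I) = (I² + 6*I) + I = I² + 7*I)
(48029 + L((4 + 7)*8))/(F(41) - 28074) = (48029 + (1 + ((4 + 7)*8)²/2))/(41*(7 + 41) - 28074) = (48029 + (1 + (11*8)²/2))/(41*48 - 28074) = (48029 + (1 + (½)*88²))/(1968 - 28074) = (48029 + (1 + (½)*7744))/(-26106) = (48029 + (1 + 3872))*(-1/26106) = (48029 + 3873)*(-1/26106) = 51902*(-1/26106) = -25951/13053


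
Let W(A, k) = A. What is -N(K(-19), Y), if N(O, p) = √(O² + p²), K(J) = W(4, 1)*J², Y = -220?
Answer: -4*√133346 ≈ -1460.7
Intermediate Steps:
K(J) = 4*J²
-N(K(-19), Y) = -√((4*(-19)²)² + (-220)²) = -√((4*361)² + 48400) = -√(1444² + 48400) = -√(2085136 + 48400) = -√2133536 = -4*√133346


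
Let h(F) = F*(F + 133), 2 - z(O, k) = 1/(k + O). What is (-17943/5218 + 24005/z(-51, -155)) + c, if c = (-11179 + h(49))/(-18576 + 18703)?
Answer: 3271188490413/273689318 ≈ 11952.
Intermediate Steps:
z(O, k) = 2 - 1/(O + k) (z(O, k) = 2 - 1/(k + O) = 2 - 1/(O + k))
h(F) = F*(133 + F)
c = -2261/127 (c = (-11179 + 49*(133 + 49))/(-18576 + 18703) = (-11179 + 49*182)/127 = (-11179 + 8918)*(1/127) = -2261*1/127 = -2261/127 ≈ -17.803)
(-17943/5218 + 24005/z(-51, -155)) + c = (-17943/5218 + 24005/(((-1 + 2*(-51) + 2*(-155))/(-51 - 155)))) - 2261/127 = (-17943*1/5218 + 24005/(((-1 - 102 - 310)/(-206)))) - 2261/127 = (-17943/5218 + 24005/((-1/206*(-413)))) - 2261/127 = (-17943/5218 + 24005/(413/206)) - 2261/127 = (-17943/5218 + 24005*(206/413)) - 2261/127 = (-17943/5218 + 4945030/413) - 2261/127 = 25795756081/2155034 - 2261/127 = 3271188490413/273689318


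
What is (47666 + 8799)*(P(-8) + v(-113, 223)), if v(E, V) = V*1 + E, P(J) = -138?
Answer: -1581020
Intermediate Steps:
v(E, V) = E + V (v(E, V) = V + E = E + V)
(47666 + 8799)*(P(-8) + v(-113, 223)) = (47666 + 8799)*(-138 + (-113 + 223)) = 56465*(-138 + 110) = 56465*(-28) = -1581020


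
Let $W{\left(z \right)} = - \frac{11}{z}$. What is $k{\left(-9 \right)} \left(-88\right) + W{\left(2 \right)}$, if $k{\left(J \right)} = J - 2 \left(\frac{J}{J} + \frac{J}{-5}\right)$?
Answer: $\frac{12793}{10} \approx 1279.3$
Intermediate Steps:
$k{\left(J \right)} = -2 + \frac{7 J}{5}$ ($k{\left(J \right)} = J - 2 \left(1 + J \left(- \frac{1}{5}\right)\right) = J - 2 \left(1 - \frac{J}{5}\right) = J + \left(-2 + \frac{2 J}{5}\right) = -2 + \frac{7 J}{5}$)
$k{\left(-9 \right)} \left(-88\right) + W{\left(2 \right)} = \left(-2 + \frac{7}{5} \left(-9\right)\right) \left(-88\right) - \frac{11}{2} = \left(-2 - \frac{63}{5}\right) \left(-88\right) - \frac{11}{2} = \left(- \frac{73}{5}\right) \left(-88\right) - \frac{11}{2} = \frac{6424}{5} - \frac{11}{2} = \frac{12793}{10}$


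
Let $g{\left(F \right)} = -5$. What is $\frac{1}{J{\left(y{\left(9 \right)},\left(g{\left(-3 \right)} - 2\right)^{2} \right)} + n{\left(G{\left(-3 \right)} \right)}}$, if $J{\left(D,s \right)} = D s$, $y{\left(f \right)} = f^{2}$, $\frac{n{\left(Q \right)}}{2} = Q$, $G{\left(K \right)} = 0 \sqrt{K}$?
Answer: $\frac{1}{3969} \approx 0.00025195$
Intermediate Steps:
$G{\left(K \right)} = 0$
$n{\left(Q \right)} = 2 Q$
$\frac{1}{J{\left(y{\left(9 \right)},\left(g{\left(-3 \right)} - 2\right)^{2} \right)} + n{\left(G{\left(-3 \right)} \right)}} = \frac{1}{9^{2} \left(-5 - 2\right)^{2} + 2 \cdot 0} = \frac{1}{81 \left(-7\right)^{2} + 0} = \frac{1}{81 \cdot 49 + 0} = \frac{1}{3969 + 0} = \frac{1}{3969}$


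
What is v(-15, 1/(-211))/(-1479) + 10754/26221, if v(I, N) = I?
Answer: 5432827/12926953 ≈ 0.42027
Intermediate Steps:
v(-15, 1/(-211))/(-1479) + 10754/26221 = -15/(-1479) + 10754/26221 = -15*(-1/1479) + 10754*(1/26221) = 5/493 + 10754/26221 = 5432827/12926953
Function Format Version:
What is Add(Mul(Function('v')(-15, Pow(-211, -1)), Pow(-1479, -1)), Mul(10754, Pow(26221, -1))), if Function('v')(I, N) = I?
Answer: Rational(5432827, 12926953) ≈ 0.42027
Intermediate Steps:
Add(Mul(Function('v')(-15, Pow(-211, -1)), Pow(-1479, -1)), Mul(10754, Pow(26221, -1))) = Add(Mul(-15, Pow(-1479, -1)), Mul(10754, Pow(26221, -1))) = Add(Mul(-15, Rational(-1, 1479)), Mul(10754, Rational(1, 26221))) = Add(Rational(5, 493), Rational(10754, 26221)) = Rational(5432827, 12926953)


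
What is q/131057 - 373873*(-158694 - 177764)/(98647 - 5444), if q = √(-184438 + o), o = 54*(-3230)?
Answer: 125792561834/93203 + I*√358858/131057 ≈ 1.3497e+6 + 0.0045709*I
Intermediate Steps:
o = -174420
q = I*√358858 (q = √(-184438 - 174420) = √(-358858) = I*√358858 ≈ 599.05*I)
q/131057 - 373873*(-158694 - 177764)/(98647 - 5444) = (I*√358858)/131057 - 373873*(-158694 - 177764)/(98647 - 5444) = (I*√358858)*(1/131057) - 373873/(93203/(-336458)) = I*√358858/131057 - 373873/(93203*(-1/336458)) = I*√358858/131057 - 373873/(-93203/336458) = I*√358858/131057 - 373873*(-336458/93203) = I*√358858/131057 + 125792561834/93203 = 125792561834/93203 + I*√358858/131057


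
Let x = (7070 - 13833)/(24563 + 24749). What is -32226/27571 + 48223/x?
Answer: -65563299837334/186462673 ≈ -3.5162e+5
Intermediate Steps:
x = -6763/49312 ≈ -0.13715
-32226/27571 + 48223/x = -32226/27571 + 48223/(-6763/49312) = -32226*1/27571 + 48223*(-49312/6763) = -32226/27571 - 2377972576/6763 = -65563299837334/186462673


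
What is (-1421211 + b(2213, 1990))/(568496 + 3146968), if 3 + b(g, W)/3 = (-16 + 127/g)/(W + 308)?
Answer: -2409192488041/6298298523312 ≈ -0.38251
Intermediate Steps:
b(g, W) = -9 + 3*(-16 + 127/g)/(308 + W) (b(g, W) = -9 + 3*((-16 + 127/g)/(W + 308)) = -9 + 3*((-16 + 127/g)/(308 + W)) = -9 + 3*(-16 + 127/g)/(308 + W))
(-1421211 + b(2213, 1990))/(568496 + 3146968) = (-1421211 + 3*(127 - 940*2213 - 3*1990*2213)/(2213*(308 + 1990)))/(568496 + 3146968) = (-1421211 + 3*(1/2213)*(127 - 2080220 - 13211610)/2298)/3715464 = (-1421211 + 3*(1/2213)*(1/2298)*(-15291703))*(1/3715464) = (-1421211 - 15291703/1695158)*(1/3715464) = -2409192488041/1695158*1/3715464 = -2409192488041/6298298523312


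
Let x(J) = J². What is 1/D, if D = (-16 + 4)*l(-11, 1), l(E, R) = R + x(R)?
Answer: -1/24 ≈ -0.041667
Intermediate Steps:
l(E, R) = R + R²
D = -24 (D = (-16 + 4)*(1*(1 + 1)) = -12*2 = -24)
1/D = 1/(-24) = -1/24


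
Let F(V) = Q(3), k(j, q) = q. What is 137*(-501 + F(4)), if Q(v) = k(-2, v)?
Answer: -68226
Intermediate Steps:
Q(v) = v
F(V) = 3
137*(-501 + F(4)) = 137*(-501 + 3) = 137*(-498) = -68226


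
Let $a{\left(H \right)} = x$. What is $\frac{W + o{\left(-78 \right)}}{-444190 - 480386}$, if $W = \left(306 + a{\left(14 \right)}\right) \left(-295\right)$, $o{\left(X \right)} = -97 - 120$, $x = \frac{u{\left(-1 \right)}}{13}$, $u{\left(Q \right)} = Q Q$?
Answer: $\frac{588313}{6009744} \approx 0.097893$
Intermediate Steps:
$u{\left(Q \right)} = Q^{2}$
$x = \frac{1}{13}$ ($x = \frac{\left(-1\right)^{2}}{13} = 1 \cdot \frac{1}{13} = \frac{1}{13} \approx 0.076923$)
$o{\left(X \right)} = -217$
$a{\left(H \right)} = \frac{1}{13}$
$W = - \frac{1173805}{13}$ ($W = \left(306 + \frac{1}{13}\right) \left(-295\right) = \frac{3979}{13} \left(-295\right) = - \frac{1173805}{13} \approx -90293.0$)
$\frac{W + o{\left(-78 \right)}}{-444190 - 480386} = \frac{- \frac{1173805}{13} - 217}{-444190 - 480386} = - \frac{1176626}{13 \left(-924576\right)} = \left(- \frac{1176626}{13}\right) \left(- \frac{1}{924576}\right) = \frac{588313}{6009744}$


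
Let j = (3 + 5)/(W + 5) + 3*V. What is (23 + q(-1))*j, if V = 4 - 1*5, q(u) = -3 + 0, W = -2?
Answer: -20/3 ≈ -6.6667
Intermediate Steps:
q(u) = -3
V = -1 (V = 4 - 5 = -1)
j = -1/3 (j = (3 + 5)/(-2 + 5) + 3*(-1) = 8/3 - 3 = -1/3 ≈ -0.33333)
(23 + q(-1))*j = (23 - 3)*(-1/3) = 20*(-1/3) = -20/3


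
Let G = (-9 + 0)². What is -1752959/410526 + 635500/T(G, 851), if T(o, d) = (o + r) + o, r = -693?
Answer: -9697040527/8073678 ≈ -1201.1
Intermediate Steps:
G = 81 (G = (-9)² = 81)
T(o, d) = -693 + 2*o (T(o, d) = (o - 693) + o = (-693 + o) + o = -693 + 2*o)
-1752959/410526 + 635500/T(G, 851) = -1752959/410526 + 635500/(-693 + 2*81) = -1752959*1/410526 + 635500/(-693 + 162) = -1752959/410526 + 635500/(-531) = -1752959/410526 + 635500*(-1/531) = -1752959/410526 - 635500/531 = -9697040527/8073678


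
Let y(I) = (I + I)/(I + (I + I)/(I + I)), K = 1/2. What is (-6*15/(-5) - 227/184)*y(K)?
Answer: 3085/276 ≈ 11.178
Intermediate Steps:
K = ½ ≈ 0.50000
y(I) = 2*I/(1 + I) (y(I) = (2*I)/(I + (2*I)/((2*I))) = (2*I)/(I + (2*I)*(1/(2*I))) = (2*I)/(I + 1) = (2*I)/(1 + I) = 2*I/(1 + I))
(-6*15/(-5) - 227/184)*y(K) = (-6*15/(-5) - 227/184)*(2*(½)/(1 + ½)) = (-90*(-⅕) - 227*1/184)*(2*(½)/(3/2)) = (18 - 227/184)*(2*(½)*(⅔)) = (3085/184)*(⅔) = 3085/276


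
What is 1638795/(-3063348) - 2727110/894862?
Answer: -1636763722595/456878952996 ≈ -3.5825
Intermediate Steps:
1638795/(-3063348) - 2727110/894862 = 1638795*(-1/3063348) - 2727110*1/894862 = -546265/1021116 - 1363555/447431 = -1636763722595/456878952996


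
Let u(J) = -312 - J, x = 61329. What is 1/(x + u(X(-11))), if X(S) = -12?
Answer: 1/61029 ≈ 1.6386e-5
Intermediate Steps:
1/(x + u(X(-11))) = 1/(61329 + (-312 - 1*(-12))) = 1/(61329 + (-312 + 12)) = 1/(61329 - 300) = 1/61029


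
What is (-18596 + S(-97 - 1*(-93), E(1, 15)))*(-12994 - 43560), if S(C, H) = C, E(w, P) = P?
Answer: 1051904400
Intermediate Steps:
(-18596 + S(-97 - 1*(-93), E(1, 15)))*(-12994 - 43560) = (-18596 + (-97 - 1*(-93)))*(-12994 - 43560) = (-18596 + (-97 + 93))*(-56554) = (-18596 - 4)*(-56554) = -18600*(-56554) = 1051904400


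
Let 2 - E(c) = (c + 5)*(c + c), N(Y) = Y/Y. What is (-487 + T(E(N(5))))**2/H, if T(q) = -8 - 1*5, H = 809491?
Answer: 250000/809491 ≈ 0.30884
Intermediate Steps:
N(Y) = 1
E(c) = 2 - 2*c*(5 + c) (E(c) = 2 - (c + 5)*(c + c) = 2 - (5 + c)*2*c = 2 - 2*c*(5 + c))
T(q) = -13 (T(q) = -8 - 5 = -13)
(-487 + T(E(N(5))))**2/H = (-487 - 13)**2/809491 = (-500)**2*(1/809491) = 250000*(1/809491) = 250000/809491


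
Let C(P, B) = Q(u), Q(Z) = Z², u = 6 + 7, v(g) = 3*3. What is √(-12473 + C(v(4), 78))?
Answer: 4*I*√769 ≈ 110.92*I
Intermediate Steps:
v(g) = 9
u = 13
C(P, B) = 169 (C(P, B) = 13² = 169)
√(-12473 + C(v(4), 78)) = √(-12473 + 169) = √(-12304) = 4*I*√769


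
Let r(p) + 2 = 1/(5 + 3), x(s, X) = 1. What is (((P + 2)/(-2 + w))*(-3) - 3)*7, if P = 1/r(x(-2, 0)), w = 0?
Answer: -28/5 ≈ -5.6000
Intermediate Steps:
r(p) = -15/8 (r(p) = -2 + 1/(5 + 3) = -2 + 1/8 = -15/8)
P = -8/15 (P = 1/(-15/8) = -8/15 ≈ -0.53333)
(((P + 2)/(-2 + w))*(-3) - 3)*7 = (((-8/15 + 2)/(-2 + 0))*(-3) - 3)*7 = (((22/15)/(-2))*(-3) - 3)*7 = (((22/15)*(-1/2))*(-3) - 3)*7 = (-11/15*(-3) - 3)*7 = (11/5 - 3)*7 = -4/5*7 = -28/5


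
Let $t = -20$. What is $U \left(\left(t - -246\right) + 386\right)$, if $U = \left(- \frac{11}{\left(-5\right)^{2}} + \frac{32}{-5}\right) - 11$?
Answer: $- \frac{272952}{25} \approx -10918.0$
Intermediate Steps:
$U = - \frac{446}{25}$ ($U = \left(- \frac{11}{25} + 32 \left(- \frac{1}{5}\right)\right) - 11 = \left(\left(-11\right) \frac{1}{25} - \frac{32}{5}\right) - 11 = \left(- \frac{11}{25} - \frac{32}{5}\right) - 11 = - \frac{171}{25} - 11 = - \frac{446}{25} \approx -17.84$)
$U \left(\left(t - -246\right) + 386\right) = - \frac{446 \left(\left(-20 - -246\right) + 386\right)}{25} = - \frac{446 \left(\left(-20 + 246\right) + 386\right)}{25} = - \frac{446 \left(226 + 386\right)}{25} = \left(- \frac{446}{25}\right) 612 = - \frac{272952}{25}$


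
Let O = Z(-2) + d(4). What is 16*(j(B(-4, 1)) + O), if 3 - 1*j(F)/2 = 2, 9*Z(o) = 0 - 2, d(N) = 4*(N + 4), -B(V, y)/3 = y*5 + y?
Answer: 4864/9 ≈ 540.44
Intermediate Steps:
B(V, y) = -18*y (B(V, y) = -3*(y*5 + y) = -3*(5*y + y) = -18*y)
d(N) = 16 + 4*N (d(N) = 4*(4 + N) = 16 + 4*N)
Z(o) = -2/9 (Z(o) = (0 - 2)/9 = (⅑)*(-2) = -2/9)
j(F) = 2 (j(F) = 6 - 2*2 = 6 - 4 = 2)
O = 286/9 (O = -2/9 + (16 + 4*4) = -2/9 + (16 + 16) = -2/9 + 32 = 286/9 ≈ 31.778)
16*(j(B(-4, 1)) + O) = 16*(2 + 286/9) = 16*(304/9) = 4864/9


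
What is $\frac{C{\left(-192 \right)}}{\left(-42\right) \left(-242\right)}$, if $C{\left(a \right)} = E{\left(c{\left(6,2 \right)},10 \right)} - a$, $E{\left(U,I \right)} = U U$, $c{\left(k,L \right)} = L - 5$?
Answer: $\frac{67}{3388} \approx 0.019776$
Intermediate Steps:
$c{\left(k,L \right)} = -5 + L$
$E{\left(U,I \right)} = U^{2}$
$C{\left(a \right)} = 9 - a$ ($C{\left(a \right)} = \left(-5 + 2\right)^{2} - a = \left(-3\right)^{2} - a = 9 - a$)
$\frac{C{\left(-192 \right)}}{\left(-42\right) \left(-242\right)} = \frac{9 - -192}{\left(-42\right) \left(-242\right)} = \frac{9 + 192}{10164} = 201 \cdot \frac{1}{10164} = \frac{67}{3388}$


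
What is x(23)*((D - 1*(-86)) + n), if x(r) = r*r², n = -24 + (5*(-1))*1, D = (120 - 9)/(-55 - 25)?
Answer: 54130983/80 ≈ 6.7664e+5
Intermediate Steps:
D = -111/80 (D = 111/(-80) = 111*(-1/80) = -111/80 ≈ -1.3875)
n = -29 (n = -24 - 5*1 = -24 - 5 = -29)
x(r) = r³
x(23)*((D - 1*(-86)) + n) = 23³*((-111/80 - 1*(-86)) - 29) = 12167*((-111/80 + 86) - 29) = 12167*(6769/80 - 29) = 12167*(4449/80) = 54130983/80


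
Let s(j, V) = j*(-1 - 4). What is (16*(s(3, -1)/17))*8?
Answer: -1920/17 ≈ -112.94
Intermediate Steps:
s(j, V) = -5*j (s(j, V) = j*(-5) = -5*j)
(16*(s(3, -1)/17))*8 = (16*(-5*3/17))*8 = (16*(-15*1/17))*8 = (16*(-15/17))*8 = -240/17*8 = -1920/17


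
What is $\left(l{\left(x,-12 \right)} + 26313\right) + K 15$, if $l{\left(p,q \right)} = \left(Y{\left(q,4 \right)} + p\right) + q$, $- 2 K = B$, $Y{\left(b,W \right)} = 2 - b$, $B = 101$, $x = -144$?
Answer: $\frac{50827}{2} \approx 25414.0$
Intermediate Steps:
$K = - \frac{101}{2}$ ($K = \left(- \frac{1}{2}\right) 101 = - \frac{101}{2} \approx -50.5$)
$l{\left(p,q \right)} = 2 + p$ ($l{\left(p,q \right)} = \left(\left(2 - q\right) + p\right) + q = \left(2 + p - q\right) + q = 2 + p$)
$\left(l{\left(x,-12 \right)} + 26313\right) + K 15 = \left(\left(2 - 144\right) + 26313\right) - \frac{1515}{2} = \left(-142 + 26313\right) - \frac{1515}{2} = 26171 - \frac{1515}{2} = \frac{50827}{2}$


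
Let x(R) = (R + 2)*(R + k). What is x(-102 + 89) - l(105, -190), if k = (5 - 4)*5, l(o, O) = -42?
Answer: 130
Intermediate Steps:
k = 5 (k = 1*5 = 5)
x(R) = (2 + R)*(5 + R) (x(R) = (R + 2)*(R + 5) = (2 + R)*(5 + R))
x(-102 + 89) - l(105, -190) = (10 + (-102 + 89)² + 7*(-102 + 89)) - 1*(-42) = (10 + (-13)² + 7*(-13)) + 42 = (10 + 169 - 91) + 42 = 88 + 42 = 130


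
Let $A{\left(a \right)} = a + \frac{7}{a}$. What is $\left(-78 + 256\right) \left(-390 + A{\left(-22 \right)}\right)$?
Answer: $- \frac{807319}{11} \approx -73393.0$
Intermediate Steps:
$\left(-78 + 256\right) \left(-390 + A{\left(-22 \right)}\right) = \left(-78 + 256\right) \left(-390 - \left(22 - \frac{7}{-22}\right)\right) = 178 \left(-390 + \left(-22 + 7 \left(- \frac{1}{22}\right)\right)\right) = 178 \left(-390 - \frac{491}{22}\right) = 178 \left(- \frac{9071}{22}\right) = - \frac{807319}{11}$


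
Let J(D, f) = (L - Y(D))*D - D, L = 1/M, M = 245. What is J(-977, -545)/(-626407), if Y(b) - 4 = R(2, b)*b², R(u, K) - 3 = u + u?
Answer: -1599367034443/153469715 ≈ -10421.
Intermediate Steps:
R(u, K) = 3 + 2*u (R(u, K) = 3 + (u + u) = 3 + 2*u)
Y(b) = 4 + 7*b² (Y(b) = 4 + (3 + 2*2)*b² = 4 + (3 + 4)*b² = 4 + 7*b²)
L = 1/245 ≈ 0.0040816
J(D, f) = -D + D*(-979/245 - 7*D²) (J(D, f) = (1/245 - (4 + 7*D²))*D - D = (1/245 + (-4 - 7*D²))*D - D = (-979/245 - 7*D²)*D - D = D*(-979/245 - 7*D²) - D = -D + D*(-979/245 - 7*D²))
J(-977, -545)/(-626407) = -1/245*(-977)*(1224 + 1715*(-977)²)/(-626407) = -1/245*(-977)*(1224 + 1715*954529)*(-1/626407) = -1/245*(-977)*(1224 + 1637017235)*(-1/626407) = -1/245*(-977)*1637018459*(-1/626407) = (1599367034443/245)*(-1/626407) = -1599367034443/153469715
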